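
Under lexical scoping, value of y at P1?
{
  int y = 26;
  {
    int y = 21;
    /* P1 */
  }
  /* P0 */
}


y declared in the same block as P1
y = 21


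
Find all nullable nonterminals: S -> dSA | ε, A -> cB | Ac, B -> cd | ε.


A nonterminal is nullable iff some alternative derives ε (directly, or every symbol in it is nullable)
Nullable: {B, S}


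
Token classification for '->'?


Pattern: operator symbol
Type: OPERATOR


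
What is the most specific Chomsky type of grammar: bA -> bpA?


LHS has context (more than one symbol) and |LHS| ≤ |RHS|
Classification: Type 1 (Context-Sensitive)


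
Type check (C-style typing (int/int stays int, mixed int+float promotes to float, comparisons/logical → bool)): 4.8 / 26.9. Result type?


Operand types: float / float
Rule: mixed int/float promotes to float; int/int stays int
Result type: float


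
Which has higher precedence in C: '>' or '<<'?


'<<' is shift (level 8); '>' is relational (level 7)
Higher level binds tighter
'<<' has higher precedence than '>'


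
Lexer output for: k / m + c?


Scan left to right, longest-match per lexeme
Tokens: ID(k), OP(/), ID(m), OP(+), ID(c)


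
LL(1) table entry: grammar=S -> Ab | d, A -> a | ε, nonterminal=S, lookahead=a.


For [S, a]: 'a' ∈ FIRST(Ab)
Entry: S -> Ab


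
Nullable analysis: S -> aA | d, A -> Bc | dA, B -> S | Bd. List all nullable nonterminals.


A nonterminal is nullable iff some alternative derives ε (directly, or every symbol in it is nullable)
Nullable: {}


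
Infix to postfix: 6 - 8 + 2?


Left to right (same or higher precedence on left)
Postfix: 6 8 - 2 +


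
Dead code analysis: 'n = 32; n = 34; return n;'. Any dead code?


first assignment to n is overwritten before any read
Dead: 'n = 32'


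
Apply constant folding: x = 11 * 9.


11 * 9 = 99 at compile time
Optimized: x = 99


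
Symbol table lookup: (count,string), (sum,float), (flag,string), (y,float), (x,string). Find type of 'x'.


Lookup 'x' → type string


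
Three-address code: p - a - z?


Break into single-operator statements:
t1 = p - a
t2 = t1 - z


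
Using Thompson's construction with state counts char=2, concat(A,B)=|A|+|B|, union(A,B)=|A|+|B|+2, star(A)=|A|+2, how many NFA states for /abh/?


Syntax tree has 3 char leaf(s), 0 union(s), 0 star(s)
chars contribute 3×2 = 6; each union adds +2; each star adds +2
Total: 6 + 0 + 0 = 6 states


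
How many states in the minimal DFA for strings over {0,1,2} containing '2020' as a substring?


KMP-style automaton: 4 progress states + 1 absorbing accept = 5
Minimal DFA: 5 states


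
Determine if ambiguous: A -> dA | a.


right-linear, alternatives start with distinct terminals 'd' vs 'a': unique leftmost derivation
Unambiguous


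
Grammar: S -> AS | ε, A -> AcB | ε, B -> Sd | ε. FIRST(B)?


Per alternative of B: FIRST(Sd) = {c, d}; FIRST(ε) = {ε}
FIRST(B) = {c, d, ε}


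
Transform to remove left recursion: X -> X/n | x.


Left-recursive alternatives: X/n; non-recursive: x
Introduce X': X -> xX', X' -> /nX' | ε


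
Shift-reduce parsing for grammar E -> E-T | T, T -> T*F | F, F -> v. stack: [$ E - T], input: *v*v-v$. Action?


'*' can extend T; shift to build T -> T*F
Action: shift


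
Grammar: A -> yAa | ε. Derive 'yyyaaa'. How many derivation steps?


Derivation: A => yAa => yyAaa => yyyAaaa => yyyaaa
Steps: 4


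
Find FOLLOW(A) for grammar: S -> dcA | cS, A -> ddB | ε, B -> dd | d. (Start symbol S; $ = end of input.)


$ ∈ FOLLOW(S). For each A -> αBβ: add FIRST(β)\{ε} to FOLLOW(B); if β nullable, add FOLLOW(A).
FOLLOW(A) = {$}


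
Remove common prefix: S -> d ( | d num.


Common prefix: 'd'
Factored: S -> d S', S' -> ( | num


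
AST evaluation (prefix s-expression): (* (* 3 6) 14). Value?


Evaluate inner: (* 3 6) = 18
Evaluate root: (* 18 14) = 252
Result: 252


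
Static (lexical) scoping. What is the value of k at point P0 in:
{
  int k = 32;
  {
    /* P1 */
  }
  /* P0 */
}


k declared in the same block as P0
k = 32


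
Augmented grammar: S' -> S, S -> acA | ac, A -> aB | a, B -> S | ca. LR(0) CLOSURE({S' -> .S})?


Start: S' -> .S
For each item with dot before a nonterminal B, add B -> .γ for every B-production
Closure: [S' -> .S, S -> .acA, S -> .ac]


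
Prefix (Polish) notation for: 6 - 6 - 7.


left-to-right (same/higher precedence on left): tree is (- (- 6 6) 7)
Prefix: - - 6 6 7


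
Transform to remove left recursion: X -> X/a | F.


Left-recursive alternatives: X/a; non-recursive: F
Introduce X': X -> FX', X' -> /aX' | ε


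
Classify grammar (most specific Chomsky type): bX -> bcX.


LHS has context (more than one symbol) and |LHS| ≤ |RHS|
Classification: Type 1 (Context-Sensitive)


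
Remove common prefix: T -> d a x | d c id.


Common prefix: 'd'
Factored: T -> d T', T' -> a x | c id


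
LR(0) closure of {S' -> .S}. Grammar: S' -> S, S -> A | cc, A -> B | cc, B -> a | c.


Start: S' -> .S
For each item with dot before a nonterminal B, add B -> .γ for every B-production
Closure: [S' -> .S, S -> .A, S -> .cc, A -> .B, A -> .cc, B -> .a, B -> .c]


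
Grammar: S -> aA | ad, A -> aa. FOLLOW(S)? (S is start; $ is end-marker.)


$ ∈ FOLLOW(S). For each A -> αBβ: add FIRST(β)\{ε} to FOLLOW(B); if β nullable, add FOLLOW(A).
FOLLOW(S) = {$}


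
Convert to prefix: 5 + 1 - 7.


left-to-right (same/higher precedence on left): tree is (- (+ 5 1) 7)
Prefix: - + 5 1 7


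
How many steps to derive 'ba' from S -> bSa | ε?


Derivation: S => bSa => ba
Steps: 2


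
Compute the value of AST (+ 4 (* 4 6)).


Evaluate inner: (* 4 6) = 24
Evaluate root: (+ 4 24) = 28
Result: 28


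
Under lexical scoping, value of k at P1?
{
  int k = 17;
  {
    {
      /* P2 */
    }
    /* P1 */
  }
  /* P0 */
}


P1's block does not declare k; resolves to the enclosing declaration at depth 0
k = 17


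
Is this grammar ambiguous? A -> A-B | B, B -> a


precedence layered via separate nonterminal B: deterministic
Unambiguous


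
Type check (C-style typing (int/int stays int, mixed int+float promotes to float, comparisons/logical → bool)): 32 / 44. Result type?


Operand types: int / int
Rule: mixed int/float promotes to float; int/int stays int
Result type: int


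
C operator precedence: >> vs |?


'>>' is shift (level 8); '|' is bitwise OR (level 3)
Higher level binds tighter
'>>' has higher precedence than '|'


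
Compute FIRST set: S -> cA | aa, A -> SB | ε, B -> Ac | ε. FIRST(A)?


Per alternative of A: FIRST(SB) = {a, c}; FIRST(ε) = {ε}
FIRST(A) = {a, c, ε}


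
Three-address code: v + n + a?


Break into single-operator statements:
t1 = v + n
t2 = t1 + a


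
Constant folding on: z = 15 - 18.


15 - 18 = -3 at compile time
Optimized: z = -3


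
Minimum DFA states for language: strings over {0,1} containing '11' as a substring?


KMP-style automaton: 2 progress states + 1 absorbing accept = 3
Minimal DFA: 3 states


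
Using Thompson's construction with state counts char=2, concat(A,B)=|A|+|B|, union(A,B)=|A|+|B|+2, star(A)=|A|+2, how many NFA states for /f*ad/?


Syntax tree has 3 char leaf(s), 0 union(s), 1 star(s)
chars contribute 3×2 = 6; each union adds +2; each star adds +2
Total: 6 + 0 + 2 = 8 states


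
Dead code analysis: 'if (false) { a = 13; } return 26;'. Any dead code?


condition is constant false, so the whole block is unreachable
Dead: 'if (false) { a = 13; }'


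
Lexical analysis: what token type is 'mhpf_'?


Pattern: letter/underscore followed by alphanumerics, not a keyword
Type: IDENTIFIER


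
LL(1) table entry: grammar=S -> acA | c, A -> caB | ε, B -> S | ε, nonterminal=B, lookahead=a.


For [B, a]: 'a' ∈ FIRST(S)
Entry: B -> S


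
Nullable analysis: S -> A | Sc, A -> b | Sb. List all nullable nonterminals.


A nonterminal is nullable iff some alternative derives ε (directly, or every symbol in it is nullable)
Nullable: {}


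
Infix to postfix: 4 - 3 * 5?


* has higher precedence, evaluate 3*5 first
Postfix: 4 3 5 * -


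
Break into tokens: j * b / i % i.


Scan left to right, longest-match per lexeme
Tokens: ID(j), OP(*), ID(b), OP(/), ID(i), OP(%), ID(i)


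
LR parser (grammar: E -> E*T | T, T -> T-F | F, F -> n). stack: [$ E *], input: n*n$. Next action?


no handle ('E*' is not any RHS); shift 'n'
Action: shift


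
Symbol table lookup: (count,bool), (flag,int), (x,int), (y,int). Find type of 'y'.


Lookup 'y' → type int


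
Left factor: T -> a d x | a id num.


Common prefix: 'a'
Factored: T -> a T', T' -> d x | id num


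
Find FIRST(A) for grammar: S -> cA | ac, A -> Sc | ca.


Per alternative of A: FIRST(Sc) = {a, c}; FIRST(ca) = {c}
FIRST(A) = {a, c}


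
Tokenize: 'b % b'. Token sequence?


Scan left to right, longest-match per lexeme
Tokens: ID(b), OP(%), ID(b)


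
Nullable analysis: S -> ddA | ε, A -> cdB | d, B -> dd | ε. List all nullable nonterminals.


A nonterminal is nullable iff some alternative derives ε (directly, or every symbol in it is nullable)
Nullable: {B, S}


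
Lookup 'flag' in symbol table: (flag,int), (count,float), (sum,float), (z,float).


Lookup 'flag' → type int


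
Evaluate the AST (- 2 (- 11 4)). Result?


Evaluate inner: (- 11 4) = 7
Evaluate root: (- 2 7) = -5
Result: -5


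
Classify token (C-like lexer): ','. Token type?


Pattern: delimiter/punctuation
Type: PUNCTUATION


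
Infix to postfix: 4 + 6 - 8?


Left to right (same or higher precedence on left)
Postfix: 4 6 + 8 -


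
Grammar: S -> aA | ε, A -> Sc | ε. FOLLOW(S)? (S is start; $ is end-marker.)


$ ∈ FOLLOW(S). For each A -> αBβ: add FIRST(β)\{ε} to FOLLOW(B); if β nullable, add FOLLOW(A).
FOLLOW(S) = {$, c}


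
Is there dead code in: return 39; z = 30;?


statement follows a return and is unreachable
Dead: 'z = 30'


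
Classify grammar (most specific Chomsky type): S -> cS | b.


Right-linear: every RHS is a terminal or a terminal followed by one nonterminal
Classification: Type 3 (Regular)


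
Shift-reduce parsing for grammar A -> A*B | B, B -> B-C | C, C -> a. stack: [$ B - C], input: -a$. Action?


handle 'B-C' on top
Action: reduce (B -> B-C)


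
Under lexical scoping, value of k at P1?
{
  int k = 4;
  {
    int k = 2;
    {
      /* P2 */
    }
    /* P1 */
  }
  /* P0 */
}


k declared in the same block as P1
k = 2


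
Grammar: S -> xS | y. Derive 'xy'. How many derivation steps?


Derivation: S => xS => xy
Steps: 2


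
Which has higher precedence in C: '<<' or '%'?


'%' is multiplicative (level 10); '<<' is shift (level 8)
Higher level binds tighter
'%' has higher precedence than '<<'


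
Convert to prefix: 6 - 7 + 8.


left-to-right (same/higher precedence on left): tree is (+ (- 6 7) 8)
Prefix: + - 6 7 8


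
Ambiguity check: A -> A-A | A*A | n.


'n-n*n' has two parse trees (no precedence encoded between - and *)
Ambiguous


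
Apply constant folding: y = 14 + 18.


14 + 18 = 32 at compile time
Optimized: y = 32


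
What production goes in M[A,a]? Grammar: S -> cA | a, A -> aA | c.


For [A, a]: 'a' ∈ FIRST(aA)
Entry: A -> aA


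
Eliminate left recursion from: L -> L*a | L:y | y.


Left-recursive alternatives: L*a, L:y; non-recursive: y
Introduce L': L -> yL', L' -> *aL' | :yL' | ε


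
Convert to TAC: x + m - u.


Break into single-operator statements:
t1 = x + m
t2 = t1 - u


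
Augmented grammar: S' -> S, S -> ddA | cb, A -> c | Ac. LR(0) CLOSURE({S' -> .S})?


Start: S' -> .S
For each item with dot before a nonterminal B, add B -> .γ for every B-production
Closure: [S' -> .S, S -> .ddA, S -> .cb]


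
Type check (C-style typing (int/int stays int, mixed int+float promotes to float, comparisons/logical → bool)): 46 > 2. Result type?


Operand types: int > int
Rule: comparison yields bool
Result type: bool


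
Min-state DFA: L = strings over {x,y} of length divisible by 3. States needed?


Track length mod 3: states 0..2, accept at 0
Minimal DFA: 3 states


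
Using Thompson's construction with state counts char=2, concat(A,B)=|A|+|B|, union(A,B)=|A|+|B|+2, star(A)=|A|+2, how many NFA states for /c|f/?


Syntax tree has 2 char leaf(s), 1 union(s), 0 star(s)
chars contribute 2×2 = 4; each union adds +2; each star adds +2
Total: 4 + 2 + 0 = 6 states


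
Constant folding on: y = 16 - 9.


16 - 9 = 7 at compile time
Optimized: y = 7


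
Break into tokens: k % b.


Scan left to right, longest-match per lexeme
Tokens: ID(k), OP(%), ID(b)


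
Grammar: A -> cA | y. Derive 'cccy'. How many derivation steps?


Derivation: A => cA => ccA => cccA => cccy
Steps: 4


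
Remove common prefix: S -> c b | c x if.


Common prefix: 'c'
Factored: S -> c S', S' -> b | x if


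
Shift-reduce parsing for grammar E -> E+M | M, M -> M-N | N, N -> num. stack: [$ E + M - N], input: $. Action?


handle 'M-N' on top
Action: reduce (M -> M-N)


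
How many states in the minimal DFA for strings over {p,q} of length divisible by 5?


Track length mod 5: states 0..4, accept at 0
Minimal DFA: 5 states


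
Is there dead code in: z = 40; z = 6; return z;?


first assignment to z is overwritten before any read
Dead: 'z = 40'


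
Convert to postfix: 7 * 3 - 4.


Left to right (same or higher precedence on left)
Postfix: 7 3 * 4 -


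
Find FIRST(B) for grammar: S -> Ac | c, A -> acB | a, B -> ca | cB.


Per alternative of B: FIRST(ca) = {c}; FIRST(cB) = {c}
FIRST(B) = {c}


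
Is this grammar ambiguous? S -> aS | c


right-linear, alternatives start with distinct terminals 'a' vs 'c': unique leftmost derivation
Unambiguous


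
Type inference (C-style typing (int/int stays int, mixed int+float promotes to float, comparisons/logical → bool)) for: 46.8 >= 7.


Operand types: float >= int
Rule: comparison yields bool
Result type: bool


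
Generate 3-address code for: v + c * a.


Break into single-operator statements:
t1 = c * a
t2 = v + t1


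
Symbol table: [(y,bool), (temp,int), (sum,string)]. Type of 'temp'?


Lookup 'temp' → type int


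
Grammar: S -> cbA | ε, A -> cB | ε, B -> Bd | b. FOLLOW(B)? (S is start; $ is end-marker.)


$ ∈ FOLLOW(S). For each A -> αBβ: add FIRST(β)\{ε} to FOLLOW(B); if β nullable, add FOLLOW(A).
FOLLOW(B) = {$, d}


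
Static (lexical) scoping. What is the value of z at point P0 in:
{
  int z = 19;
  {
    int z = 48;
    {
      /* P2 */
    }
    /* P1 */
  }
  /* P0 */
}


z declared in the same block as P0
z = 19


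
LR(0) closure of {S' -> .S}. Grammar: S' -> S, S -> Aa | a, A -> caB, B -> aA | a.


Start: S' -> .S
For each item with dot before a nonterminal B, add B -> .γ for every B-production
Closure: [S' -> .S, S -> .Aa, S -> .a, A -> .caB]


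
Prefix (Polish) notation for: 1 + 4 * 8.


'*' binds tighter: tree is (+ 1 (* 4 8))
Prefix: + 1 * 4 8


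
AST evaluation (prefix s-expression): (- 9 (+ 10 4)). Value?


Evaluate inner: (+ 10 4) = 14
Evaluate root: (- 9 14) = -5
Result: -5


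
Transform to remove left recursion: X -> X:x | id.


Left-recursive alternatives: X:x; non-recursive: id
Introduce X': X -> idX', X' -> :xX' | ε


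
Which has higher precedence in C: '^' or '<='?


'<=' is relational (level 7); '^' is bitwise XOR (level 4)
Higher level binds tighter
'<=' has higher precedence than '^'


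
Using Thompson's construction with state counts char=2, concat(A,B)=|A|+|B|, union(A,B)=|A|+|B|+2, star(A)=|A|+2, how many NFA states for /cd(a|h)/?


Syntax tree has 4 char leaf(s), 1 union(s), 0 star(s)
chars contribute 4×2 = 8; each union adds +2; each star adds +2
Total: 8 + 2 + 0 = 10 states


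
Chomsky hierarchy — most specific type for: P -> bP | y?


Right-linear: every RHS is a terminal or a terminal followed by one nonterminal
Classification: Type 3 (Regular)


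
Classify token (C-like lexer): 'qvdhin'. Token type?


Pattern: letter/underscore followed by alphanumerics, not a keyword
Type: IDENTIFIER


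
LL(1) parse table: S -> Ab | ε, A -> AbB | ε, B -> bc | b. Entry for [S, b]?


For [S, b]: 'b' ∈ FIRST(Ab)
Entry: S -> Ab


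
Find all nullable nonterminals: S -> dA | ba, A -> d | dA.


A nonterminal is nullable iff some alternative derives ε (directly, or every symbol in it is nullable)
Nullable: {}


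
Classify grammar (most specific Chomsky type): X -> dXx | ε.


Single nonterminal LHS, but d^n x^n is not regular
Classification: Type 2 (Context-Free)


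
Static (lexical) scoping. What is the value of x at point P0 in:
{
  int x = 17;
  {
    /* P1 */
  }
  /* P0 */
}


x declared in the same block as P0
x = 17


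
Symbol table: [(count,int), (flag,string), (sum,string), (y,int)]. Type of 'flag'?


Lookup 'flag' → type string


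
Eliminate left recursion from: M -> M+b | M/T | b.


Left-recursive alternatives: M+b, M/T; non-recursive: b
Introduce M': M -> bM', M' -> +bM' | /TM' | ε


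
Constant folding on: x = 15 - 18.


15 - 18 = -3 at compile time
Optimized: x = -3


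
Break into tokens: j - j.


Scan left to right, longest-match per lexeme
Tokens: ID(j), OP(-), ID(j)


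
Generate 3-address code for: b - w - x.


Break into single-operator statements:
t1 = b - w
t2 = t1 - x


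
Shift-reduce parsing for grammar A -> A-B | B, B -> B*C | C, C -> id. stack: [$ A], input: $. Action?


start symbol A on stack, input exhausted
Action: accept


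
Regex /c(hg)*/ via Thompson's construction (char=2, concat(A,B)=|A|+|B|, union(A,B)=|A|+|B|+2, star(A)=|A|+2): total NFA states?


Syntax tree has 3 char leaf(s), 0 union(s), 1 star(s)
chars contribute 3×2 = 6; each union adds +2; each star adds +2
Total: 6 + 0 + 2 = 8 states


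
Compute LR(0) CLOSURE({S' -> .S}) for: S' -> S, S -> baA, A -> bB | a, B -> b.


Start: S' -> .S
For each item with dot before a nonterminal B, add B -> .γ for every B-production
Closure: [S' -> .S, S -> .baA]


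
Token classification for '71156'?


Pattern: digits only
Type: INTEGER_LITERAL


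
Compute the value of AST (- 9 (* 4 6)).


Evaluate inner: (* 4 6) = 24
Evaluate root: (- 9 24) = -15
Result: -15


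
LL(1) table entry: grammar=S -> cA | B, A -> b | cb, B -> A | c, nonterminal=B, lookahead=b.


For [B, b]: 'b' ∈ FIRST(A)
Entry: B -> A


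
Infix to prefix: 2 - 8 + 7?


left-to-right (same/higher precedence on left): tree is (+ (- 2 8) 7)
Prefix: + - 2 8 7


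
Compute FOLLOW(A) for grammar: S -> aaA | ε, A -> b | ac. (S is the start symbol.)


$ ∈ FOLLOW(S). For each A -> αBβ: add FIRST(β)\{ε} to FOLLOW(B); if β nullable, add FOLLOW(A).
FOLLOW(A) = {$}


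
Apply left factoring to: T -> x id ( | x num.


Common prefix: 'x'
Factored: T -> x T', T' -> id ( | num


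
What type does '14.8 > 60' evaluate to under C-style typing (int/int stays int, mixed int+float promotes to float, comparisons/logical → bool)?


Operand types: float > int
Rule: comparison yields bool
Result type: bool


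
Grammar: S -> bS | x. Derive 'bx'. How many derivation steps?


Derivation: S => bS => bx
Steps: 2


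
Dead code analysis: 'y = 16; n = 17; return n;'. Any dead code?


y is assigned but never read
Dead: 'y = 16'


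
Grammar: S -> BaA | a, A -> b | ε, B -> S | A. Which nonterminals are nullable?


A nonterminal is nullable iff some alternative derives ε (directly, or every symbol in it is nullable)
Nullable: {A, B}


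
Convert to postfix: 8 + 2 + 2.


Left to right (same or higher precedence on left)
Postfix: 8 2 + 2 +


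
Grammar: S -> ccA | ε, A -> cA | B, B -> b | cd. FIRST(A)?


Per alternative of A: FIRST(cA) = {c}; FIRST(B) = {b, c}
FIRST(A) = {b, c}


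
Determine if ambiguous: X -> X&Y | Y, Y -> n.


precedence layered via separate nonterminal Y: deterministic
Unambiguous


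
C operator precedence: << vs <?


'<<' is shift (level 8); '<' is relational (level 7)
Higher level binds tighter
'<<' has higher precedence than '<'


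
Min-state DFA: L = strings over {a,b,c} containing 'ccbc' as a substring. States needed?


KMP-style automaton: 4 progress states + 1 absorbing accept = 5
Minimal DFA: 5 states


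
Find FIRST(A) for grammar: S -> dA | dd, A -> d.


Per alternative of A: FIRST(d) = {d}
FIRST(A) = {d}


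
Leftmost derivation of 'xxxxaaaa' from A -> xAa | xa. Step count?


Derivation: A => xAa => xxAaa => xxxAaaa => xxxxaaaa
Steps: 4


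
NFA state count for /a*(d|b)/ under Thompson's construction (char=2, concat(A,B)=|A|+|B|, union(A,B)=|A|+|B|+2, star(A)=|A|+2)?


Syntax tree has 3 char leaf(s), 1 union(s), 1 star(s)
chars contribute 3×2 = 6; each union adds +2; each star adds +2
Total: 6 + 2 + 2 = 10 states


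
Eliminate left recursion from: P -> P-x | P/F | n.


Left-recursive alternatives: P-x, P/F; non-recursive: n
Introduce P': P -> nP', P' -> -xP' | /FP' | ε


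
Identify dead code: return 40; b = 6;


statement follows a return and is unreachable
Dead: 'b = 6'


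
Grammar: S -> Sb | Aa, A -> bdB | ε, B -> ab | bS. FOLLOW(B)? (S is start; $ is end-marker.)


$ ∈ FOLLOW(S). For each A -> αBβ: add FIRST(β)\{ε} to FOLLOW(B); if β nullable, add FOLLOW(A).
FOLLOW(B) = {a}


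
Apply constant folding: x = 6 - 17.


6 - 17 = -11 at compile time
Optimized: x = -11


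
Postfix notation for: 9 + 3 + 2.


Left to right (same or higher precedence on left)
Postfix: 9 3 + 2 +


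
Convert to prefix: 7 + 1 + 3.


left-to-right (same/higher precedence on left): tree is (+ (+ 7 1) 3)
Prefix: + + 7 1 3


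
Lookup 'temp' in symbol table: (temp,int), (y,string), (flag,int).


Lookup 'temp' → type int


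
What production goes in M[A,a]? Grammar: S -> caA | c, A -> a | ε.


For [A, a]: 'a' ∈ FIRST(a)
Entry: A -> a


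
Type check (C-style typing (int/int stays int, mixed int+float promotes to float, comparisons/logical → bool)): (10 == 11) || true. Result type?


Operand types: bool || bool
Rule: logical operators take bool operands and yield bool
Result type: bool


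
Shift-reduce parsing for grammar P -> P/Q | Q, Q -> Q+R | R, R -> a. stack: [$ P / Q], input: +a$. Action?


'+' can extend Q; shift to build Q -> Q+R
Action: shift


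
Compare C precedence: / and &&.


'/' is multiplicative (level 10); '&&' is logical AND (level 2)
Higher level binds tighter
'/' has higher precedence than '&&'


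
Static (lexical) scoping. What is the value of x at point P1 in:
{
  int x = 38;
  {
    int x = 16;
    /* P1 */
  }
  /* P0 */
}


x declared in the same block as P1
x = 16


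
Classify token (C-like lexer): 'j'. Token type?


Pattern: letter/underscore followed by alphanumerics, not a keyword
Type: IDENTIFIER


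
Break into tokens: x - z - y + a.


Scan left to right, longest-match per lexeme
Tokens: ID(x), OP(-), ID(z), OP(-), ID(y), OP(+), ID(a)


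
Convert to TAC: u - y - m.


Break into single-operator statements:
t1 = u - y
t2 = t1 - m


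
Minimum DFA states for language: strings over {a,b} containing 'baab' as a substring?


KMP-style automaton: 4 progress states + 1 absorbing accept = 5
Minimal DFA: 5 states


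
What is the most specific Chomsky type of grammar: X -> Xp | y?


Left-linear: every RHS is a terminal or one nonterminal followed by a terminal
Classification: Type 3 (Regular)


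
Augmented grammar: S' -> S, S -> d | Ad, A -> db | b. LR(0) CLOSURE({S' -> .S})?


Start: S' -> .S
For each item with dot before a nonterminal B, add B -> .γ for every B-production
Closure: [S' -> .S, S -> .d, S -> .Ad, A -> .db, A -> .b]


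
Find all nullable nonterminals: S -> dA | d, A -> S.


A nonterminal is nullable iff some alternative derives ε (directly, or every symbol in it is nullable)
Nullable: {}


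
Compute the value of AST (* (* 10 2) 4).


Evaluate inner: (* 10 2) = 20
Evaluate root: (* 20 4) = 80
Result: 80


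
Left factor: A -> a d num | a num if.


Common prefix: 'a'
Factored: A -> a A', A' -> d num | num if


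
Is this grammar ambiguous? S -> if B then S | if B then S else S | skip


dangling else: 'if B then if B then skip else skip' parses two ways
Ambiguous


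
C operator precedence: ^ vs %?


'%' is multiplicative (level 10); '^' is bitwise XOR (level 4)
Higher level binds tighter
'%' has higher precedence than '^'


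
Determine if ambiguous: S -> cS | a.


right-linear, alternatives start with distinct terminals 'c' vs 'a': unique leftmost derivation
Unambiguous


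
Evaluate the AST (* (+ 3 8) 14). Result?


Evaluate inner: (+ 3 8) = 11
Evaluate root: (* 11 14) = 154
Result: 154


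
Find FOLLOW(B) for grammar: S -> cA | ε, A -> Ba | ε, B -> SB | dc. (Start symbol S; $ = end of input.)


$ ∈ FOLLOW(S). For each A -> αBβ: add FIRST(β)\{ε} to FOLLOW(B); if β nullable, add FOLLOW(A).
FOLLOW(B) = {a}


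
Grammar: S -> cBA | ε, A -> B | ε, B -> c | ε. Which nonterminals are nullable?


A nonterminal is nullable iff some alternative derives ε (directly, or every symbol in it is nullable)
Nullable: {A, B, S}


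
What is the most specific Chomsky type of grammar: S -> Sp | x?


Left-linear: every RHS is a terminal or one nonterminal followed by a terminal
Classification: Type 3 (Regular)


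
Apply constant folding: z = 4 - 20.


4 - 20 = -16 at compile time
Optimized: z = -16


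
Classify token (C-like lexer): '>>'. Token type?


Pattern: operator symbol
Type: OPERATOR


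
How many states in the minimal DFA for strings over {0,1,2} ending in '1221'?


Track the longest suffix of input matching a prefix of '1221': 5 classes (prefixes of length 0..4)
Minimal DFA: 5 states


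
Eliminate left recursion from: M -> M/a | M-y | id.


Left-recursive alternatives: M/a, M-y; non-recursive: id
Introduce M': M -> idM', M' -> /aM' | -yM' | ε


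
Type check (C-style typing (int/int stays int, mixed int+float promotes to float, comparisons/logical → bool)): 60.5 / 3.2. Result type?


Operand types: float / float
Rule: mixed int/float promotes to float; int/int stays int
Result type: float


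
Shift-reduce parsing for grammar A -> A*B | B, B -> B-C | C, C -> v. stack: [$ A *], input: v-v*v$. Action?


no handle ('A*' is not any RHS); shift 'v'
Action: shift


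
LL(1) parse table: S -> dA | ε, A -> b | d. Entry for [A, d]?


For [A, d]: 'd' ∈ FIRST(d)
Entry: A -> d


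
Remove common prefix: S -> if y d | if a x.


Common prefix: 'if'
Factored: S -> if S', S' -> y d | a x


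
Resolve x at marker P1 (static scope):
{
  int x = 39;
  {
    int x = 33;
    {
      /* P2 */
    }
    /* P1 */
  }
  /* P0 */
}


x declared in the same block as P1
x = 33


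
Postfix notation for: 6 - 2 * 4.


* has higher precedence, evaluate 2*4 first
Postfix: 6 2 4 * -


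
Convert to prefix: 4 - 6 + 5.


left-to-right (same/higher precedence on left): tree is (+ (- 4 6) 5)
Prefix: + - 4 6 5


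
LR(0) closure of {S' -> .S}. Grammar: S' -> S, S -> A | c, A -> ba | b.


Start: S' -> .S
For each item with dot before a nonterminal B, add B -> .γ for every B-production
Closure: [S' -> .S, S -> .A, S -> .c, A -> .ba, A -> .b]


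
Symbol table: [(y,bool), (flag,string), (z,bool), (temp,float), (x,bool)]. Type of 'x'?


Lookup 'x' → type bool


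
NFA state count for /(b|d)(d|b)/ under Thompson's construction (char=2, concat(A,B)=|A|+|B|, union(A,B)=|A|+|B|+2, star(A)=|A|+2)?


Syntax tree has 4 char leaf(s), 2 union(s), 0 star(s)
chars contribute 4×2 = 8; each union adds +2; each star adds +2
Total: 8 + 4 + 0 = 12 states


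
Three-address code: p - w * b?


Break into single-operator statements:
t1 = w * b
t2 = p - t1


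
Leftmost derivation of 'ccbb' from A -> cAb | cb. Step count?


Derivation: A => cAb => ccbb
Steps: 2


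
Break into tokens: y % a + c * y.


Scan left to right, longest-match per lexeme
Tokens: ID(y), OP(%), ID(a), OP(+), ID(c), OP(*), ID(y)


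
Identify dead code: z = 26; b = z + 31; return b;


z is read by b's definition; b is returned
No dead code


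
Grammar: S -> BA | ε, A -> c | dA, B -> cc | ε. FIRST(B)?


Per alternative of B: FIRST(cc) = {c}; FIRST(ε) = {ε}
FIRST(B) = {c, ε}


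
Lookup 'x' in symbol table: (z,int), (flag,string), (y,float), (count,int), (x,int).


Lookup 'x' → type int


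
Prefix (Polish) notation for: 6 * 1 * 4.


left-to-right (same/higher precedence on left): tree is (* (* 6 1) 4)
Prefix: * * 6 1 4


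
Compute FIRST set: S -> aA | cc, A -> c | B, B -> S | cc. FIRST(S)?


Per alternative of S: FIRST(aA) = {a}; FIRST(cc) = {c}
FIRST(S) = {a, c}


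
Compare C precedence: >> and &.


'>>' is shift (level 8); '&' is bitwise AND (level 5)
Higher level binds tighter
'>>' has higher precedence than '&'


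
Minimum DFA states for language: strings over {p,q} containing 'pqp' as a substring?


KMP-style automaton: 3 progress states + 1 absorbing accept = 4
Minimal DFA: 4 states


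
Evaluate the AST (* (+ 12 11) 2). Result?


Evaluate inner: (+ 12 11) = 23
Evaluate root: (* 23 2) = 46
Result: 46


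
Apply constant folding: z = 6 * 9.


6 * 9 = 54 at compile time
Optimized: z = 54


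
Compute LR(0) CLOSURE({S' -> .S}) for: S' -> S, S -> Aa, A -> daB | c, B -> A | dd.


Start: S' -> .S
For each item with dot before a nonterminal B, add B -> .γ for every B-production
Closure: [S' -> .S, S -> .Aa, A -> .daB, A -> .c]


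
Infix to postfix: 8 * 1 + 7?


Left to right (same or higher precedence on left)
Postfix: 8 1 * 7 +


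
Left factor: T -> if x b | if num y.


Common prefix: 'if'
Factored: T -> if T', T' -> x b | num y


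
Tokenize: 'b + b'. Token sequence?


Scan left to right, longest-match per lexeme
Tokens: ID(b), OP(+), ID(b)


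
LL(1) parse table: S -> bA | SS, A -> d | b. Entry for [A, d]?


For [A, d]: 'd' ∈ FIRST(d)
Entry: A -> d


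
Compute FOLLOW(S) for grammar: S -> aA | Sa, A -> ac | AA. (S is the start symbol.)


$ ∈ FOLLOW(S). For each A -> αBβ: add FIRST(β)\{ε} to FOLLOW(B); if β nullable, add FOLLOW(A).
FOLLOW(S) = {$, a}


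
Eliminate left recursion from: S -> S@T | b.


Left-recursive alternatives: S@T; non-recursive: b
Introduce S': S -> bS', S' -> @TS' | ε


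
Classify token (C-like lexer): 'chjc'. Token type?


Pattern: letter/underscore followed by alphanumerics, not a keyword
Type: IDENTIFIER


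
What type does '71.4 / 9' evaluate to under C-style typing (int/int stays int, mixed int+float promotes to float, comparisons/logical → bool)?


Operand types: float / int
Rule: mixed int/float promotes to float; int/int stays int
Result type: float


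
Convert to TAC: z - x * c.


Break into single-operator statements:
t1 = x * c
t2 = z - t1


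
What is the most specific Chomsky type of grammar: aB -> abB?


LHS has context (more than one symbol) and |LHS| ≤ |RHS|
Classification: Type 1 (Context-Sensitive)


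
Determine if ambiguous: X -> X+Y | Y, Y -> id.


precedence layered via separate nonterminal Y: deterministic
Unambiguous


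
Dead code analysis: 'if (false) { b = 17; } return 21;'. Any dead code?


condition is constant false, so the whole block is unreachable
Dead: 'if (false) { b = 17; }'


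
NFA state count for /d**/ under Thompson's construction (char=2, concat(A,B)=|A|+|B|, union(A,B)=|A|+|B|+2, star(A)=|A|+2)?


Syntax tree has 1 char leaf(s), 0 union(s), 2 star(s)
chars contribute 1×2 = 2; each union adds +2; each star adds +2
Total: 2 + 0 + 4 = 6 states


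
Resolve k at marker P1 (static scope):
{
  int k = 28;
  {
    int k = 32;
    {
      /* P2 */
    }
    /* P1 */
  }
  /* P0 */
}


k declared in the same block as P1
k = 32


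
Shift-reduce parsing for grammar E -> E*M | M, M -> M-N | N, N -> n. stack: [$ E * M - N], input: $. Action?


handle 'M-N' on top
Action: reduce (M -> M-N)


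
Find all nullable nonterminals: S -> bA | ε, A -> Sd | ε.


A nonterminal is nullable iff some alternative derives ε (directly, or every symbol in it is nullable)
Nullable: {A, S}


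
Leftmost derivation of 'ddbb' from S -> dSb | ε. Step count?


Derivation: S => dSb => ddSbb => ddbb
Steps: 3


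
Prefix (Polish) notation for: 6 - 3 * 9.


'*' binds tighter: tree is (- 6 (* 3 9))
Prefix: - 6 * 3 9


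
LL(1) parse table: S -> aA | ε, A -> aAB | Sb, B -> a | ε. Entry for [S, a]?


For [S, a]: 'a' ∈ FIRST(aA)
Entry: S -> aA


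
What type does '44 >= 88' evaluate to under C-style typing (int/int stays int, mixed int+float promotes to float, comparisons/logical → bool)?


Operand types: int >= int
Rule: comparison yields bool
Result type: bool


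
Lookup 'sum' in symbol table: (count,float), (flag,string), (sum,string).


Lookup 'sum' → type string


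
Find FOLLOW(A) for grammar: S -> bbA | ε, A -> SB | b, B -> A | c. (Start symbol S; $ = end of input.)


$ ∈ FOLLOW(S). For each A -> αBβ: add FIRST(β)\{ε} to FOLLOW(B); if β nullable, add FOLLOW(A).
FOLLOW(A) = {$, b, c}


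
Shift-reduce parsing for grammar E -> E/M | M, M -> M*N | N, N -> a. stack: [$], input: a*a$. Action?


no handle on stack; shift 'a'
Action: shift


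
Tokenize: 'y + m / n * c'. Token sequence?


Scan left to right, longest-match per lexeme
Tokens: ID(y), OP(+), ID(m), OP(/), ID(n), OP(*), ID(c)


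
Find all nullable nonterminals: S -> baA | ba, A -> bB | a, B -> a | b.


A nonterminal is nullable iff some alternative derives ε (directly, or every symbol in it is nullable)
Nullable: {}


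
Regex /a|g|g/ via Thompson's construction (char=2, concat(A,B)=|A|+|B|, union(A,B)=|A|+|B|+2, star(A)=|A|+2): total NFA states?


Syntax tree has 3 char leaf(s), 2 union(s), 0 star(s)
chars contribute 3×2 = 6; each union adds +2; each star adds +2
Total: 6 + 4 + 0 = 10 states


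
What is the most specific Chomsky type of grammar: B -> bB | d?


Right-linear: every RHS is a terminal or a terminal followed by one nonterminal
Classification: Type 3 (Regular)


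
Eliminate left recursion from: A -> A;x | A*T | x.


Left-recursive alternatives: A;x, A*T; non-recursive: x
Introduce A': A -> xA', A' -> ;xA' | *TA' | ε


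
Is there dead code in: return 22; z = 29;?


statement follows a return and is unreachable
Dead: 'z = 29'


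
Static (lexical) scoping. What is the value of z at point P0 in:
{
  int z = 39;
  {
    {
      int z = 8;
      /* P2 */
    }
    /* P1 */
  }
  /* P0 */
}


z declared in the same block as P0
z = 39


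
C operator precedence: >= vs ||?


'>=' is relational (level 7); '||' is logical OR (level 1)
Higher level binds tighter
'>=' has higher precedence than '||'


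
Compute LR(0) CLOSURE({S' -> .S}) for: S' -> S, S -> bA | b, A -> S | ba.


Start: S' -> .S
For each item with dot before a nonterminal B, add B -> .γ for every B-production
Closure: [S' -> .S, S -> .bA, S -> .b]


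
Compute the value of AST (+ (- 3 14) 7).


Evaluate inner: (- 3 14) = -11
Evaluate root: (+ -11 7) = -4
Result: -4


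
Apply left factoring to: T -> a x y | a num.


Common prefix: 'a'
Factored: T -> a T', T' -> x y | num


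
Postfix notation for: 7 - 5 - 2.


Left to right (same or higher precedence on left)
Postfix: 7 5 - 2 -


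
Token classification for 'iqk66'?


Pattern: letter/underscore followed by alphanumerics, not a keyword
Type: IDENTIFIER


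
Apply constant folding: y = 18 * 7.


18 * 7 = 126 at compile time
Optimized: y = 126


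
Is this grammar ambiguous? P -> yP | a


right-linear, alternatives start with distinct terminals 'y' vs 'a': unique leftmost derivation
Unambiguous


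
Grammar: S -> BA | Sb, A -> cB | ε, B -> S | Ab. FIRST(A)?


Per alternative of A: FIRST(cB) = {c}; FIRST(ε) = {ε}
FIRST(A) = {c, ε}


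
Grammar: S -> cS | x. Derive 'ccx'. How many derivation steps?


Derivation: S => cS => ccS => ccx
Steps: 3


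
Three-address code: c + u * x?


Break into single-operator statements:
t1 = u * x
t2 = c + t1


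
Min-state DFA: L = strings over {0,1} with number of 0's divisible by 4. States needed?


Track (count of 0) mod 4: states 0..3, accept at 0
Minimal DFA: 4 states


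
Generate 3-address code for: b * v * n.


Break into single-operator statements:
t1 = b * v
t2 = t1 * n


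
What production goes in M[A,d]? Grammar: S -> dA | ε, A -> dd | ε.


For [A, d]: 'd' ∈ FIRST(dd)
Entry: A -> dd


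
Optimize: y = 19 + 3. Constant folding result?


19 + 3 = 22 at compile time
Optimized: y = 22


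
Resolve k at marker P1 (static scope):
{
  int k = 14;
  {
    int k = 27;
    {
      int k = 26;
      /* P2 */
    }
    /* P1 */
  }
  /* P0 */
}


k declared in the same block as P1
k = 27


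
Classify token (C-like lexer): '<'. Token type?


Pattern: operator symbol
Type: OPERATOR


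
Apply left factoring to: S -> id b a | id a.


Common prefix: 'id'
Factored: S -> id S', S' -> b a | a


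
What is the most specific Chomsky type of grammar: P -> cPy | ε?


Single nonterminal LHS, but c^n y^n is not regular
Classification: Type 2 (Context-Free)


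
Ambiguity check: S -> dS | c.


right-linear, alternatives start with distinct terminals 'd' vs 'c': unique leftmost derivation
Unambiguous


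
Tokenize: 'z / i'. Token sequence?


Scan left to right, longest-match per lexeme
Tokens: ID(z), OP(/), ID(i)


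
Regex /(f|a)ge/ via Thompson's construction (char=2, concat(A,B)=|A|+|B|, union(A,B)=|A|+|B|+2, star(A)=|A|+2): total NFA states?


Syntax tree has 4 char leaf(s), 1 union(s), 0 star(s)
chars contribute 4×2 = 8; each union adds +2; each star adds +2
Total: 8 + 2 + 0 = 10 states


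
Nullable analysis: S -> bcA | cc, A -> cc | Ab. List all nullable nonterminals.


A nonterminal is nullable iff some alternative derives ε (directly, or every symbol in it is nullable)
Nullable: {}


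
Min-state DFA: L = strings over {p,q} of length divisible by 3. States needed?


Track length mod 3: states 0..2, accept at 0
Minimal DFA: 3 states


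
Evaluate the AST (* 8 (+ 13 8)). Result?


Evaluate inner: (+ 13 8) = 21
Evaluate root: (* 8 21) = 168
Result: 168


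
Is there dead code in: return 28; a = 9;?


statement follows a return and is unreachable
Dead: 'a = 9'


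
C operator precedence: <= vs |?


'<=' is relational (level 7); '|' is bitwise OR (level 3)
Higher level binds tighter
'<=' has higher precedence than '|'


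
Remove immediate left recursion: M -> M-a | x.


Left-recursive alternatives: M-a; non-recursive: x
Introduce M': M -> xM', M' -> -aM' | ε


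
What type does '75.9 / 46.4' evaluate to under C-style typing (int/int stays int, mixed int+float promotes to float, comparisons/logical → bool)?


Operand types: float / float
Rule: mixed int/float promotes to float; int/int stays int
Result type: float


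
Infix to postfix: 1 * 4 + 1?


Left to right (same or higher precedence on left)
Postfix: 1 4 * 1 +
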